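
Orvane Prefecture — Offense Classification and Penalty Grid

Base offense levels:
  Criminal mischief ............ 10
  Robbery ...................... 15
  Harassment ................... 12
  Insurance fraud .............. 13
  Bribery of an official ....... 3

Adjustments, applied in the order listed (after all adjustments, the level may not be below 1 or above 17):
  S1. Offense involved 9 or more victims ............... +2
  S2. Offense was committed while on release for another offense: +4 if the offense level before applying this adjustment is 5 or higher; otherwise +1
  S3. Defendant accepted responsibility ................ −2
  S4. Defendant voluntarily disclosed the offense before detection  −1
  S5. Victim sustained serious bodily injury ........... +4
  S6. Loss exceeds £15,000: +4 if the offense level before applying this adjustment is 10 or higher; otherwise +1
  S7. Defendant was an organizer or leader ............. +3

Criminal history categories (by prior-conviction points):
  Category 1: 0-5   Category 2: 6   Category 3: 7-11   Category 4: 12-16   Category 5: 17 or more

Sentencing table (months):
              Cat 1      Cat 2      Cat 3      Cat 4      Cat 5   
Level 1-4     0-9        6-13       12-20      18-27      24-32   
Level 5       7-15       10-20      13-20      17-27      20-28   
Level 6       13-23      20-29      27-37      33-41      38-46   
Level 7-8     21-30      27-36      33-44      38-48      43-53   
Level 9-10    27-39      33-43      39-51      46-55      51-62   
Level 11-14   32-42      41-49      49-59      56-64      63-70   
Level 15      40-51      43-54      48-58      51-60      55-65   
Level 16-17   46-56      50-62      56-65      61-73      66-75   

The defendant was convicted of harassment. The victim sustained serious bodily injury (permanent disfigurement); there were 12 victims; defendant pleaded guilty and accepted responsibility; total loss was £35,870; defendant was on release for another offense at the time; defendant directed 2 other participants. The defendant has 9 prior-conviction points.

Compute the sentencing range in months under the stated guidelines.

Base offense level for harassment: 12.
S1 applies: 12 + 2 = 14.
S2 applies (level before this adjustment is 14 ≥ 5, so +4): 14 + 4 = 18.
S3 applies: 18 − 2 = 16.
S5 applies: 16 + 4 = 20.
S6 applies (level before this adjustment is 20 ≥ 10, so +4): 20 + 4 = 24.
S7 applies: 24 + 3 = 27.
Level 27 exceeds the maximum of 17; capped at 17.
Final offense level: 17.
Criminal history: 9 prior points → Category 3 (7-11).
Level 17 falls in the 16-17 band.
Grid: Level 16-17 × Category 3 = 56-65 months.

56-65 months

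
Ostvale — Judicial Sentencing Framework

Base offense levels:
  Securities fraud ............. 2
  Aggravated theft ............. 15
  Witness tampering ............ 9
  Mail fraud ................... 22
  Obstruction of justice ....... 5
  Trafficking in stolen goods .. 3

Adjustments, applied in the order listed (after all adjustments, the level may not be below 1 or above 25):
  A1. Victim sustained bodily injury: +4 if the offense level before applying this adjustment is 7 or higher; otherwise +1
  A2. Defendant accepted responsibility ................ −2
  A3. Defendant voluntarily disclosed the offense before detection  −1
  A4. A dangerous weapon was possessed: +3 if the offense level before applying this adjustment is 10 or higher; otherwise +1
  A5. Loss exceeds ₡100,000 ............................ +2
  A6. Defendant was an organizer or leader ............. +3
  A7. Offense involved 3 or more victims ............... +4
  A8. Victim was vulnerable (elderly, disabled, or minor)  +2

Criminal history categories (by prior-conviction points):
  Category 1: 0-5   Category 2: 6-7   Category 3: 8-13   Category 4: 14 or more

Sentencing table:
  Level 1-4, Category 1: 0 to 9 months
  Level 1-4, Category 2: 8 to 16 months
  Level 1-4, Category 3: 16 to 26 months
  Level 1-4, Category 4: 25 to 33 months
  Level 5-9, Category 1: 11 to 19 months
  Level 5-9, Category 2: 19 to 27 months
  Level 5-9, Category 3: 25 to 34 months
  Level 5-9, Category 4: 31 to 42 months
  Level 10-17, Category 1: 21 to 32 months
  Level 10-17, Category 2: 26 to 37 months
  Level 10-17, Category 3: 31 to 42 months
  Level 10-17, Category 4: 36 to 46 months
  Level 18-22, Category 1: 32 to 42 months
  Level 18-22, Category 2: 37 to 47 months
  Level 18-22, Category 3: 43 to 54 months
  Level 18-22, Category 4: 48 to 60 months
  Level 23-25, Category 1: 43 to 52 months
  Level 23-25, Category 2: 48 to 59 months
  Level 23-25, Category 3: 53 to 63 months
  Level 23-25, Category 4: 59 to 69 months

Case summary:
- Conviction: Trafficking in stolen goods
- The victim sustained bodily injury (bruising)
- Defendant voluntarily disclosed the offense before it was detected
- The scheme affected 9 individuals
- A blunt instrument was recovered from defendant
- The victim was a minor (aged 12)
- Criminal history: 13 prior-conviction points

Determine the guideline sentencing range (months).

Base offense level for trafficking in stolen goods: 3.
A1 applies (level before this adjustment is 3 < 7, so +1): 3 + 1 = 4.
A2 does not apply.
A3 applies: 4 − 1 = 3.
A4 applies (level before this adjustment is 3 < 10, so +1): 3 + 1 = 4.
A7 applies: 4 + 4 = 8.
A8 applies: 8 + 2 = 10.
Final offense level: 10.
Criminal history: 13 prior points → Category 3 (8-13).
Level 10 falls in the 10-17 band.
Grid: Level 10-17 × Category 3 = 31-42 months.

31-42 months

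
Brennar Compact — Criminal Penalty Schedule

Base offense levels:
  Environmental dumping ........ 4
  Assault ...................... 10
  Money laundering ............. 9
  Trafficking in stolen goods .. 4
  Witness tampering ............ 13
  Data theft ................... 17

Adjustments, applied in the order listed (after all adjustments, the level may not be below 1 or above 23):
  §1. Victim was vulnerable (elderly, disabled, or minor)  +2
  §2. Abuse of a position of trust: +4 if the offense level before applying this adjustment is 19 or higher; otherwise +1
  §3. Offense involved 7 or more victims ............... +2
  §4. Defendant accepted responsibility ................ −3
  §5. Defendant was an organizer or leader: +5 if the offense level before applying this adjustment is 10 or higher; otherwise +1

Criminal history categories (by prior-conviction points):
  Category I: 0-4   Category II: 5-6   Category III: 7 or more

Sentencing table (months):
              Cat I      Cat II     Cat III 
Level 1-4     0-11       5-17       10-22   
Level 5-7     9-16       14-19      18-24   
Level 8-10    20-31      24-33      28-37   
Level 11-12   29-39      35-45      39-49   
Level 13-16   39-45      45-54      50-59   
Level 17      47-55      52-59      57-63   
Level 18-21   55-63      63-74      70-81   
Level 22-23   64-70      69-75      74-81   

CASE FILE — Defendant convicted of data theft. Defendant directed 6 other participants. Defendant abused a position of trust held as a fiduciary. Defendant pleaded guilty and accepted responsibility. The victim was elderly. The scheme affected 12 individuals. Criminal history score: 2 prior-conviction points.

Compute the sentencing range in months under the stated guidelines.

Base offense level for data theft: 17.
§1 applies: 17 + 2 = 19.
§2 applies (level before this adjustment is 19 ≥ 19, so +4): 19 + 4 = 23.
§3 applies: 23 + 2 = 25.
§4 applies: 25 − 3 = 22.
§5 applies (level before this adjustment is 22 ≥ 10, so +5): 22 + 5 = 27.
Level 27 exceeds the maximum of 23; capped at 23.
Final offense level: 23.
Criminal history: 2 prior points → Category I (0-4).
Level 23 falls in the 22-23 band.
Grid: Level 22-23 × Category I = 64-70 months.

64-70 months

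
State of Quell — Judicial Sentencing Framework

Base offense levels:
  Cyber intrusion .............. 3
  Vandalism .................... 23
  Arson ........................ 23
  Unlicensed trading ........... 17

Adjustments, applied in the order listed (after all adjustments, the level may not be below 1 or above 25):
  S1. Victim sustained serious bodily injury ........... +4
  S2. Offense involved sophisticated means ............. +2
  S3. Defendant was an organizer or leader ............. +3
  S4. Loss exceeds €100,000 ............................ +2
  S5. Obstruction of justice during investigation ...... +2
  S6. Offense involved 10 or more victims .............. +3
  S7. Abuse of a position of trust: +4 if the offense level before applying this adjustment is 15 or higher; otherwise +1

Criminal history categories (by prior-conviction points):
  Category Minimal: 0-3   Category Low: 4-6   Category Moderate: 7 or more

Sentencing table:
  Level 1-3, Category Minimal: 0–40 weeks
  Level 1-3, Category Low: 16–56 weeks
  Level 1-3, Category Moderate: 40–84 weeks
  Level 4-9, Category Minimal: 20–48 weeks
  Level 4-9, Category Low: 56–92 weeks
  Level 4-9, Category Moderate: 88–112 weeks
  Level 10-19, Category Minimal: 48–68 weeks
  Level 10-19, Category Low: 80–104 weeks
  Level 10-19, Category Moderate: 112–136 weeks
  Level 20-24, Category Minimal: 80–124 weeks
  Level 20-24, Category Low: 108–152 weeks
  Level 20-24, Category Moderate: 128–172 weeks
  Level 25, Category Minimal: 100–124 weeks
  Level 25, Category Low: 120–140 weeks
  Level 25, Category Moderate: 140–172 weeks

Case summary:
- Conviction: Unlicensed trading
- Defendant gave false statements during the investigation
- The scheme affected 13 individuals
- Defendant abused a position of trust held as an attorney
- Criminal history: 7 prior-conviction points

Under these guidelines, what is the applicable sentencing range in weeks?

140-172 weeks

Base offense level for unlicensed trading: 17.
S1 does not apply.
S3 does not apply.
S4 does not apply.
S5 applies: 17 + 2 = 19.
S6 applies: 19 + 3 = 22.
S7 applies (level before this adjustment is 22 ≥ 15, so +4): 22 + 4 = 26.
Level 26 exceeds the maximum of 25; capped at 25.
Final offense level: 25.
Criminal history: 7 prior points → Category Moderate (7+).
Level 25 falls in the 25 band.
Grid: Level 25 × Category Moderate = 140-172 weeks.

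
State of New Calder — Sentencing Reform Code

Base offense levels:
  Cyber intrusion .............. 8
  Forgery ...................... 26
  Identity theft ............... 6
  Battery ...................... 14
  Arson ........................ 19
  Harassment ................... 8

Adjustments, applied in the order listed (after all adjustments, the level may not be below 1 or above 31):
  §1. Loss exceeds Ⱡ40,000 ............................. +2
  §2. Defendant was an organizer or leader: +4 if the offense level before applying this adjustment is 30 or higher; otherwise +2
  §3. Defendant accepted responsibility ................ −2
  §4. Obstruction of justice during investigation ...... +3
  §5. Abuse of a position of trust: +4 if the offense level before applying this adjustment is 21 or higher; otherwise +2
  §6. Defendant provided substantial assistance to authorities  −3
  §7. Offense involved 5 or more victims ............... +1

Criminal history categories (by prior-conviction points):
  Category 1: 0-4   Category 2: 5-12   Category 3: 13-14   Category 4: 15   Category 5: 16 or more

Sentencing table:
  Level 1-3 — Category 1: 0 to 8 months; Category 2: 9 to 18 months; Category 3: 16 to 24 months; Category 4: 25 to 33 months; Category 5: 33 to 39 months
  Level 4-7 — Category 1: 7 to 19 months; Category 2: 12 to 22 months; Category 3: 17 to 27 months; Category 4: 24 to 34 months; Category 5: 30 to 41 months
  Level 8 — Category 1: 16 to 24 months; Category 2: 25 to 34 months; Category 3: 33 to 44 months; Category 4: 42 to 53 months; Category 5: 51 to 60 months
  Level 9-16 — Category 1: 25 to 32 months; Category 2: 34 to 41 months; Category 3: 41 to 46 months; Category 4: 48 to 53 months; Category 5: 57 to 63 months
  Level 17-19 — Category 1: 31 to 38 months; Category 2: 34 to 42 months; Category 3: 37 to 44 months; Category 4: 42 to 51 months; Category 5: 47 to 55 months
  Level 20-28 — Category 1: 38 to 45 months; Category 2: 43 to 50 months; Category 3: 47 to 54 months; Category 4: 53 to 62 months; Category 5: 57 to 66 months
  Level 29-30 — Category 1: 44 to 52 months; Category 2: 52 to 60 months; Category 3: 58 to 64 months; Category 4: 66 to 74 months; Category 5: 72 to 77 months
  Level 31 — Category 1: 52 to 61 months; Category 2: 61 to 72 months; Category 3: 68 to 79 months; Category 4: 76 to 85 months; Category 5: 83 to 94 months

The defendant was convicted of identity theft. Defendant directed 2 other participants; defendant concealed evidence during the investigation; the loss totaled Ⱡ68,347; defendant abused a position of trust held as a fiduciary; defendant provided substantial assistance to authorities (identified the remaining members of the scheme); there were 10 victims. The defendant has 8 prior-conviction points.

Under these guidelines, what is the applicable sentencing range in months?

34-41 months

Base offense level for identity theft: 6.
§1 applies: 6 + 2 = 8.
§2 applies (level before this adjustment is 8 < 30, so +2): 8 + 2 = 10.
§4 applies: 10 + 3 = 13.
§5 applies (level before this adjustment is 13 < 21, so +2): 13 + 2 = 15.
§6 applies: 15 − 3 = 12.
§7 applies: 12 + 1 = 13.
Final offense level: 13.
Criminal history: 8 prior points → Category 2 (5-12).
Level 13 falls in the 9-16 band.
Grid: Level 9-16 × Category 2 = 34-41 months.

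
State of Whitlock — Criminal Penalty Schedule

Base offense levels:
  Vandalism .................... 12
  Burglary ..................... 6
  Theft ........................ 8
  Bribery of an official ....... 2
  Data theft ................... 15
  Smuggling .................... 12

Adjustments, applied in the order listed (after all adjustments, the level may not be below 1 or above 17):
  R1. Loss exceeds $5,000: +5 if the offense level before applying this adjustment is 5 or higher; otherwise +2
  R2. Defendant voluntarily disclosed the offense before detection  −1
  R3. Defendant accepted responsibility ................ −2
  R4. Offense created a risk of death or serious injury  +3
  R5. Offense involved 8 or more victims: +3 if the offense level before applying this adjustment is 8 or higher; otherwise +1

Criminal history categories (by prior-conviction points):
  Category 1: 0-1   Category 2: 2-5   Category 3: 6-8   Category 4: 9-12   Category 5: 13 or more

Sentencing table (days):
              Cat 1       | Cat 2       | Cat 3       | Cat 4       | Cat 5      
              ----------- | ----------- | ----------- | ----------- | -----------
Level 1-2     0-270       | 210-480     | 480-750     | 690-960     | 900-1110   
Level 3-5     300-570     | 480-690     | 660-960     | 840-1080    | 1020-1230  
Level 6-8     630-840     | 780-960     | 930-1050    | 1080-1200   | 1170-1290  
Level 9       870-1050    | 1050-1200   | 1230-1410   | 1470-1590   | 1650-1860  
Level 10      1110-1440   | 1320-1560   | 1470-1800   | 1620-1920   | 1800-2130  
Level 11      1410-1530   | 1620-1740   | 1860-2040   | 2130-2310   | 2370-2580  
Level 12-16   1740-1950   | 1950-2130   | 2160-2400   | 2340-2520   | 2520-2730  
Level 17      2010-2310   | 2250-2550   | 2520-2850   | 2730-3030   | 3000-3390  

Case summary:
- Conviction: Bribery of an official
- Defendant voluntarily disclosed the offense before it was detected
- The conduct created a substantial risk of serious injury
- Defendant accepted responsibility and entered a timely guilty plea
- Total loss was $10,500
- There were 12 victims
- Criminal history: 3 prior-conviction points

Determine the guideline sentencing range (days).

480-690 days

Base offense level for bribery of an official: 2.
R1 applies (level before this adjustment is 2 < 5, so +2): 2 + 2 = 4.
R2 applies: 4 − 1 = 3.
R3 applies: 3 − 2 = 1.
R4 applies: 1 + 3 = 4.
R5 applies (level before this adjustment is 4 < 8, so +1): 4 + 1 = 5.
Final offense level: 5.
Criminal history: 3 prior points → Category 2 (2-5).
Level 5 falls in the 3-5 band.
Grid: Level 3-5 × Category 2 = 480-690 days.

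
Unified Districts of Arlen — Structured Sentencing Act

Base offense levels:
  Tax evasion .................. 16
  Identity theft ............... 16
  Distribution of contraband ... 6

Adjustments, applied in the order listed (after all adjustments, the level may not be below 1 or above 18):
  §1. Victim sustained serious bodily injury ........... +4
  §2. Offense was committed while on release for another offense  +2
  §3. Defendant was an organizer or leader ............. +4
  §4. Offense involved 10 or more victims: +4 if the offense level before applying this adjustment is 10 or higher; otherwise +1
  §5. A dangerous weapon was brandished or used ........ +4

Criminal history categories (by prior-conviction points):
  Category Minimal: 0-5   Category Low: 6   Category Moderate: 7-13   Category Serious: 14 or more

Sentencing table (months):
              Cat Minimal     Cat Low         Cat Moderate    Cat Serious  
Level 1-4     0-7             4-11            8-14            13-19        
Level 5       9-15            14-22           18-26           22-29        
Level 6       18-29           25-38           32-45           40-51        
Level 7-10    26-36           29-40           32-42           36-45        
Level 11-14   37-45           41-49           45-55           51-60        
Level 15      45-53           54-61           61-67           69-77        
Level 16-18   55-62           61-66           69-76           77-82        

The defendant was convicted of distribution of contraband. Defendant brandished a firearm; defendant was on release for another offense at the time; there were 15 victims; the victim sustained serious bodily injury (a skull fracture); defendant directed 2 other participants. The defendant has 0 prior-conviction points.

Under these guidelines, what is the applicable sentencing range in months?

Base offense level for distribution of contraband: 6.
§1 applies: 6 + 4 = 10.
§2 applies: 10 + 2 = 12.
§3 applies: 12 + 4 = 16.
§4 applies (level before this adjustment is 16 ≥ 10, so +4): 16 + 4 = 20.
§5 applies: 20 + 4 = 24.
Level 24 exceeds the maximum of 18; capped at 18.
Final offense level: 18.
Criminal history: 0 prior points → Category Minimal (0-5).
Level 18 falls in the 16-18 band.
Grid: Level 16-18 × Category Minimal = 55-62 months.

55-62 months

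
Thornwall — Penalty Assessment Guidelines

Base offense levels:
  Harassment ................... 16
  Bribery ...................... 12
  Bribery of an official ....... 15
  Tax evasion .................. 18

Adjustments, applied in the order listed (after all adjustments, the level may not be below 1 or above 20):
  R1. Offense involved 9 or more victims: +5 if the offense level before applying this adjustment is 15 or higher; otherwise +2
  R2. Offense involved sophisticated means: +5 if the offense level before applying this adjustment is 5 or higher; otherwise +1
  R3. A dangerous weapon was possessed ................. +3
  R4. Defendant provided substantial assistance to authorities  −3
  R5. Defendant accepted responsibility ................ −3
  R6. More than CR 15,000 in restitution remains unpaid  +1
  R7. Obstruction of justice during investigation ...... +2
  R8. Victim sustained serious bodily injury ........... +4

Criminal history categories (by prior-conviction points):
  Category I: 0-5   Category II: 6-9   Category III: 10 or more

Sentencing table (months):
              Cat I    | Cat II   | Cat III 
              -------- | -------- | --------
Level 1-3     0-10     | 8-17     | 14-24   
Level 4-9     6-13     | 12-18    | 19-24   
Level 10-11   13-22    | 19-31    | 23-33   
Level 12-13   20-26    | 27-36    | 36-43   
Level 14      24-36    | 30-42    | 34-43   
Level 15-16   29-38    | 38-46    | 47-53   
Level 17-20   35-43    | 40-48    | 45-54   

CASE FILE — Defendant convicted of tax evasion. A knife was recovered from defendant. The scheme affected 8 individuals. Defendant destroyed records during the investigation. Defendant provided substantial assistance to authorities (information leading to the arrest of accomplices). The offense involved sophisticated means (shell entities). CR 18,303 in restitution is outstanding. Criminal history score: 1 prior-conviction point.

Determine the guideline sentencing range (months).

Base offense level for tax evasion: 18.
R2 applies (level before this adjustment is 18 ≥ 5, so +5): 18 + 5 = 23.
R3 applies: 23 + 3 = 26.
R4 applies: 26 − 3 = 23.
R6 applies: 23 + 1 = 24.
R7 applies: 24 + 2 = 26.
Level 26 exceeds the maximum of 20; capped at 20.
Final offense level: 20.
Criminal history: 1 prior point → Category I (0-5).
Level 20 falls in the 17-20 band.
Grid: Level 17-20 × Category I = 35-43 months.

35-43 months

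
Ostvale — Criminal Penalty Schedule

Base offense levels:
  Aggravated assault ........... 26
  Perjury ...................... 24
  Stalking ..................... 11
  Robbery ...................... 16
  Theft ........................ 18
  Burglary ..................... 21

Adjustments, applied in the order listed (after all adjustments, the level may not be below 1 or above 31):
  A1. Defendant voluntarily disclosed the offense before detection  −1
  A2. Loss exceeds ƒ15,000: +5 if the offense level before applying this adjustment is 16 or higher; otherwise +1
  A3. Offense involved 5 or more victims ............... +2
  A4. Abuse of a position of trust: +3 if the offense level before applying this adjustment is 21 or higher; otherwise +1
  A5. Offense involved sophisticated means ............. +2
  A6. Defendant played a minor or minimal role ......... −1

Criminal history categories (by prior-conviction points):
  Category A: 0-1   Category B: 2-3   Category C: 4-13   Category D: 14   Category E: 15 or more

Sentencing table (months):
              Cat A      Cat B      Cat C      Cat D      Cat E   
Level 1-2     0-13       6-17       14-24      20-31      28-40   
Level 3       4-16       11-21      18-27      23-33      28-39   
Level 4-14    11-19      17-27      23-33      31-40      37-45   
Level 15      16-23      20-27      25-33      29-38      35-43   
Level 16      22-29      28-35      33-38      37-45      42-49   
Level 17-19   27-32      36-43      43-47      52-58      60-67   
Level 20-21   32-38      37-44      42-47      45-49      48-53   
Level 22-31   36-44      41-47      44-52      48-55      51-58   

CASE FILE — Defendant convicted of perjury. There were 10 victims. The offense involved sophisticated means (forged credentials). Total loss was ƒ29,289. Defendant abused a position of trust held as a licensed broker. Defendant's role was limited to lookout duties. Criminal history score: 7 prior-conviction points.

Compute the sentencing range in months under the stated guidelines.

44-52 months

Base offense level for perjury: 24.
A2 applies (level before this adjustment is 24 ≥ 16, so +5): 24 + 5 = 29.
A3 applies: 29 + 2 = 31.
A4 applies (level before this adjustment is 31 ≥ 21, so +3): 31 + 3 = 34.
A5 applies: 34 + 2 = 36.
A6 applies: 36 − 1 = 35.
Level 35 exceeds the maximum of 31; capped at 31.
Final offense level: 31.
Criminal history: 7 prior points → Category C (4-13).
Level 31 falls in the 22-31 band.
Grid: Level 22-31 × Category C = 44-52 months.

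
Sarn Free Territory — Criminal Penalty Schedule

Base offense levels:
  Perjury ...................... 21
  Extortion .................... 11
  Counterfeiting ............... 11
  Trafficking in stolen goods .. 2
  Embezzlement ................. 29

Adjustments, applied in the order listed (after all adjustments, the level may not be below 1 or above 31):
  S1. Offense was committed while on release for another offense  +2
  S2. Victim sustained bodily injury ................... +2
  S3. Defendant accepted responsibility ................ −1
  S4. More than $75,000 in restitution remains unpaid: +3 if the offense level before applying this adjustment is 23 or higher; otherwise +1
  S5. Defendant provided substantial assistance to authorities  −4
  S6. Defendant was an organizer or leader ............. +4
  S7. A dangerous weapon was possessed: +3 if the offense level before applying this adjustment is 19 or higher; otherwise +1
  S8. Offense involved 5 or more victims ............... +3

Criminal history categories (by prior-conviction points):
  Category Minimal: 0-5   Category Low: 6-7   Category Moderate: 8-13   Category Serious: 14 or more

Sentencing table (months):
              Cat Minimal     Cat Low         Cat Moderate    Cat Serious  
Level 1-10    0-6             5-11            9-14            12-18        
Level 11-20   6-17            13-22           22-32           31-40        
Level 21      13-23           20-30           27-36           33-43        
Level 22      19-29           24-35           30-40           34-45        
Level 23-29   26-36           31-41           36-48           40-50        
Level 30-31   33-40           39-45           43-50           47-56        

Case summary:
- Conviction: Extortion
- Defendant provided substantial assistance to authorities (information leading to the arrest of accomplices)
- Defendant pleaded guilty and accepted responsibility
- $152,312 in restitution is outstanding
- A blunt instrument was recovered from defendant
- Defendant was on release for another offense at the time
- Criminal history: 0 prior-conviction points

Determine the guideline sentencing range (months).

0-6 months

Base offense level for extortion: 11.
S1 applies: 11 + 2 = 13.
S2 does not apply.
S3 applies: 13 − 1 = 12.
S4 applies (level before this adjustment is 12 < 23, so +1): 12 + 1 = 13.
S5 applies: 13 − 4 = 9.
S7 applies (level before this adjustment is 9 < 19, so +1): 9 + 1 = 10.
S8 does not apply.
Final offense level: 10.
Criminal history: 0 prior points → Category Minimal (0-5).
Level 10 falls in the 1-10 band.
Grid: Level 1-10 × Category Minimal = 0-6 months.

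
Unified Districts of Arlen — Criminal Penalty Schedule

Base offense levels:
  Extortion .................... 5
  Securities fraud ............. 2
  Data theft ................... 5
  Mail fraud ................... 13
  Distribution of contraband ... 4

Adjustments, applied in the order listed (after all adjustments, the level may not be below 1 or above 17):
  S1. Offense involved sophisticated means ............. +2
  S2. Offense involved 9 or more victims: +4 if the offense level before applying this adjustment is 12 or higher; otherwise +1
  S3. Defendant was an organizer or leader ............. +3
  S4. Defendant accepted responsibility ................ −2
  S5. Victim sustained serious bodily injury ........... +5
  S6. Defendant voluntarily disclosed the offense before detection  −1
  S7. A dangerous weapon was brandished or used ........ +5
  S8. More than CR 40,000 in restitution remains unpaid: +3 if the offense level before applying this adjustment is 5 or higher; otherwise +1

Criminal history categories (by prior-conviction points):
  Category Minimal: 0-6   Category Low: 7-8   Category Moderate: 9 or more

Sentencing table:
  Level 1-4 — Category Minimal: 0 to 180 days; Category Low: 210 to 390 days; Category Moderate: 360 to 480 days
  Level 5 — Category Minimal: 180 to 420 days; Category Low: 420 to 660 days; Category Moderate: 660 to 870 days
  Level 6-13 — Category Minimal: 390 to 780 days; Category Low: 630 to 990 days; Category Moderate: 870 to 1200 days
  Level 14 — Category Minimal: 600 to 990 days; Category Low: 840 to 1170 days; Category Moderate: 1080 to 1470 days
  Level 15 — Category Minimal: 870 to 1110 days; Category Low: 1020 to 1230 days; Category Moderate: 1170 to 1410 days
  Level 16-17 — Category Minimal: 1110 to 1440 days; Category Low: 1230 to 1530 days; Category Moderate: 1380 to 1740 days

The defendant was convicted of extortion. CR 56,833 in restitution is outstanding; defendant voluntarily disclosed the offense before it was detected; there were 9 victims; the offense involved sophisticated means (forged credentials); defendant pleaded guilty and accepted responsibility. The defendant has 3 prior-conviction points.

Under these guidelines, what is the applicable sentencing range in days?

390-780 days

Base offense level for extortion: 5.
S1 applies: 5 + 2 = 7.
S2 applies (level before this adjustment is 7 < 12, so +1): 7 + 1 = 8.
S4 applies: 8 − 2 = 6.
S6 applies: 6 − 1 = 5.
S7 does not apply.
S8 applies (level before this adjustment is 5 ≥ 5, so +3): 5 + 3 = 8.
Final offense level: 8.
Criminal history: 3 prior points → Category Minimal (0-6).
Level 8 falls in the 6-13 band.
Grid: Level 6-13 × Category Minimal = 390-780 days.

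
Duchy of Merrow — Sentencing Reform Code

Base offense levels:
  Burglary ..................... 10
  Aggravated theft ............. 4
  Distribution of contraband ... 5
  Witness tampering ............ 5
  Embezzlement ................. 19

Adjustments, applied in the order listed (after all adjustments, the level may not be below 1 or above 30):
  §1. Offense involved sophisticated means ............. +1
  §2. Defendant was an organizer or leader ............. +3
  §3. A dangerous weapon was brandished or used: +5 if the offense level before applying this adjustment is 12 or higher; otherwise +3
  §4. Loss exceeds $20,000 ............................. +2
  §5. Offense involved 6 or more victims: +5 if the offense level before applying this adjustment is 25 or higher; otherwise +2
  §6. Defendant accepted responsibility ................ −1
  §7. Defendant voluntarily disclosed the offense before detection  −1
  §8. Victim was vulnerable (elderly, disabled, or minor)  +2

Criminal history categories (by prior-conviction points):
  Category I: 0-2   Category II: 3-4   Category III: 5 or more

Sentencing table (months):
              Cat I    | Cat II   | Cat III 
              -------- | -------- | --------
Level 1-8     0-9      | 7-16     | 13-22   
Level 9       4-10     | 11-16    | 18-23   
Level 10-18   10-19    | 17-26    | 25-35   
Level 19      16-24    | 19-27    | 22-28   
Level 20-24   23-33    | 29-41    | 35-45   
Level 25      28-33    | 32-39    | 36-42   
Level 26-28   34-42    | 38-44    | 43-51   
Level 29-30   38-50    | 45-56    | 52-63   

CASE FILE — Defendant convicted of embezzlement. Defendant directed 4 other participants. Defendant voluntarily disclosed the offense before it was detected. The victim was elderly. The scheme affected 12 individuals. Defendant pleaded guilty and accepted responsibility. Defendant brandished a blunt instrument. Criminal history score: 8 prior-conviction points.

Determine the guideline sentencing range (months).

52-63 months

Base offense level for embezzlement: 19.
§1 does not apply.
§2 applies: 19 + 3 = 22.
§3 applies (level before this adjustment is 22 ≥ 12, so +5): 22 + 5 = 27.
§5 applies (level before this adjustment is 27 ≥ 25, so +5): 27 + 5 = 32.
§6 applies: 32 − 1 = 31.
§7 applies: 31 − 1 = 30.
§8 applies: 30 + 2 = 32.
Level 32 exceeds the maximum of 30; capped at 30.
Final offense level: 30.
Criminal history: 8 prior points → Category III (5+).
Level 30 falls in the 29-30 band.
Grid: Level 29-30 × Category III = 52-63 months.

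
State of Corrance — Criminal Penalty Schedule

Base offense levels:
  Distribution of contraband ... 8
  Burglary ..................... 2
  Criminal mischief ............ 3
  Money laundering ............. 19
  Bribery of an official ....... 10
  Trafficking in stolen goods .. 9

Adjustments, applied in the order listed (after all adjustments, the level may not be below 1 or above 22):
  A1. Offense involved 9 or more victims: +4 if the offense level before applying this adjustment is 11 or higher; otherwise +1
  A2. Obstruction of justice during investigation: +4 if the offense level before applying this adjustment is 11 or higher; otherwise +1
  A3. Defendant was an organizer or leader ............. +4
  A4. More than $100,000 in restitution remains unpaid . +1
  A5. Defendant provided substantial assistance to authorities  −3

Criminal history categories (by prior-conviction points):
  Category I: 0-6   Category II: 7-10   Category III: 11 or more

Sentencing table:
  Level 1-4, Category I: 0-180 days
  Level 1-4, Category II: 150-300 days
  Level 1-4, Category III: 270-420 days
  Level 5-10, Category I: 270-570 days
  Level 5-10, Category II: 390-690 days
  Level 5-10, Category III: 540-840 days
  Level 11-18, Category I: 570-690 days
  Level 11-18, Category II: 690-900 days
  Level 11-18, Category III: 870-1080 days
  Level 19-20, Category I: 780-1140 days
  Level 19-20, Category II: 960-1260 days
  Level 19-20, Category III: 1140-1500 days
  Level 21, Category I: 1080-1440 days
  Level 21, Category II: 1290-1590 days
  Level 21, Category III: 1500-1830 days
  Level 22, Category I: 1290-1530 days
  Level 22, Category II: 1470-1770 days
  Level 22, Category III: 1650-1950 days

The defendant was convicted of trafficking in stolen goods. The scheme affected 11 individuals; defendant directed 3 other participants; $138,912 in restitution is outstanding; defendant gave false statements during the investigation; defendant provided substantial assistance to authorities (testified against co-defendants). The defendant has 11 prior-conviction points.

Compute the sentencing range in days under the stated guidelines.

870-1080 days

Base offense level for trafficking in stolen goods: 9.
A1 applies (level before this adjustment is 9 < 11, so +1): 9 + 1 = 10.
A2 applies (level before this adjustment is 10 < 11, so +1): 10 + 1 = 11.
A3 applies: 11 + 4 = 15.
A4 applies: 15 + 1 = 16.
A5 applies: 16 − 3 = 13.
Final offense level: 13.
Criminal history: 11 prior points → Category III (11+).
Level 13 falls in the 11-18 band.
Grid: Level 11-18 × Category III = 870-1080 days.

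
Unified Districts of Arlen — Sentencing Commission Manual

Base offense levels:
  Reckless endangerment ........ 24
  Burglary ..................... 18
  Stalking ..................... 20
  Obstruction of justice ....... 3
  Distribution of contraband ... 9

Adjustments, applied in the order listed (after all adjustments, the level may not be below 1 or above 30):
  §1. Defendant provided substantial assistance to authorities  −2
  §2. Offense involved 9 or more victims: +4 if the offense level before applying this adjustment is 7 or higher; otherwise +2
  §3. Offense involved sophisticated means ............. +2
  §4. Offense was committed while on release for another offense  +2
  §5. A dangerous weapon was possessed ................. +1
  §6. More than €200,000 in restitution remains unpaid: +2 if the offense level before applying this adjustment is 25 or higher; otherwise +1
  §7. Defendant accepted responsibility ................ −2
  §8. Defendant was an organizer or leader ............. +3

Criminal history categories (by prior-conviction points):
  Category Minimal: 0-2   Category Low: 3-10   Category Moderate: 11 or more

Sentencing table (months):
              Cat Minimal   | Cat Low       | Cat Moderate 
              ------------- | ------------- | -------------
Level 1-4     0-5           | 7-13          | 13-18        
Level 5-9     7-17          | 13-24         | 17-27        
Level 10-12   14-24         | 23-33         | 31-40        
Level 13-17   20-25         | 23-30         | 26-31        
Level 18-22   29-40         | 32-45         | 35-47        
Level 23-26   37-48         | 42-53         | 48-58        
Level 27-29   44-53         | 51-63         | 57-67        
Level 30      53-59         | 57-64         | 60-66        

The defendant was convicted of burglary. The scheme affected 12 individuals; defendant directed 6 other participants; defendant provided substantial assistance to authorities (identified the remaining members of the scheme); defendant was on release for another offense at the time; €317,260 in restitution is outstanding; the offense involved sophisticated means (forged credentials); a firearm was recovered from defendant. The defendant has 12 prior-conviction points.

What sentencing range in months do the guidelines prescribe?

Base offense level for burglary: 18.
§1 applies: 18 − 2 = 16.
§2 applies (level before this adjustment is 16 ≥ 7, so +4): 16 + 4 = 20.
§3 applies: 20 + 2 = 22.
§4 applies: 22 + 2 = 24.
§5 applies: 24 + 1 = 25.
§6 applies (level before this adjustment is 25 ≥ 25, so +2): 25 + 2 = 27.
§8 applies: 27 + 3 = 30.
Final offense level: 30.
Criminal history: 12 prior points → Category Moderate (11+).
Level 30 falls in the 30 band.
Grid: Level 30 × Category Moderate = 60-66 months.

60-66 months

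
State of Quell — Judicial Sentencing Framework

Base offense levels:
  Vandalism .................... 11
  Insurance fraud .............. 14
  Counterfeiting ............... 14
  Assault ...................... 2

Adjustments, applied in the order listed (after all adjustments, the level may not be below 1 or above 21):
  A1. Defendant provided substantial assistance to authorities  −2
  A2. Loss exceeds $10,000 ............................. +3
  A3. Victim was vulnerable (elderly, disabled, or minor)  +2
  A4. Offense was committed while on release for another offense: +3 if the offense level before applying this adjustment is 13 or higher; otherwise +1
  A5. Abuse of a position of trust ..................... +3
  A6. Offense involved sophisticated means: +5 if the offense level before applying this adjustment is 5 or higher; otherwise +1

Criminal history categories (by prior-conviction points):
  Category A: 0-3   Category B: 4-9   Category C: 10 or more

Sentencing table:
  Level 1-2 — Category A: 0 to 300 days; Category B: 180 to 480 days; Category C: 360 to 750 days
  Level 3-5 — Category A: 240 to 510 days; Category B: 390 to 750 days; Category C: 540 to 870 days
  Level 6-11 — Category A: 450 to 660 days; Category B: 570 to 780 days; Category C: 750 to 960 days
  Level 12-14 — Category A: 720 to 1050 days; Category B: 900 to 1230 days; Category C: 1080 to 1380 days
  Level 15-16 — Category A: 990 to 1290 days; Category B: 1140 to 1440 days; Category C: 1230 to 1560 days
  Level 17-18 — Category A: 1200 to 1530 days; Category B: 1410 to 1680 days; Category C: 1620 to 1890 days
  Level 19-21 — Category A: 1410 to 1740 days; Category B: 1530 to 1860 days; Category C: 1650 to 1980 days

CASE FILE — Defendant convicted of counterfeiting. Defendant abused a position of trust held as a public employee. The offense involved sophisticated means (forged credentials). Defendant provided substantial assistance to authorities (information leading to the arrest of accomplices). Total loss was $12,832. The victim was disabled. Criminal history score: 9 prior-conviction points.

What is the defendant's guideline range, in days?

Base offense level for counterfeiting: 14.
A1 applies: 14 − 2 = 12.
A2 applies: 12 + 3 = 15.
A3 applies: 15 + 2 = 17.
A5 applies: 17 + 3 = 20.
A6 applies (level before this adjustment is 20 ≥ 5, so +5): 20 + 5 = 25.
Level 25 exceeds the maximum of 21; capped at 21.
Final offense level: 21.
Criminal history: 9 prior points → Category B (4-9).
Level 21 falls in the 19-21 band.
Grid: Level 19-21 × Category B = 1530-1860 days.

1530-1860 days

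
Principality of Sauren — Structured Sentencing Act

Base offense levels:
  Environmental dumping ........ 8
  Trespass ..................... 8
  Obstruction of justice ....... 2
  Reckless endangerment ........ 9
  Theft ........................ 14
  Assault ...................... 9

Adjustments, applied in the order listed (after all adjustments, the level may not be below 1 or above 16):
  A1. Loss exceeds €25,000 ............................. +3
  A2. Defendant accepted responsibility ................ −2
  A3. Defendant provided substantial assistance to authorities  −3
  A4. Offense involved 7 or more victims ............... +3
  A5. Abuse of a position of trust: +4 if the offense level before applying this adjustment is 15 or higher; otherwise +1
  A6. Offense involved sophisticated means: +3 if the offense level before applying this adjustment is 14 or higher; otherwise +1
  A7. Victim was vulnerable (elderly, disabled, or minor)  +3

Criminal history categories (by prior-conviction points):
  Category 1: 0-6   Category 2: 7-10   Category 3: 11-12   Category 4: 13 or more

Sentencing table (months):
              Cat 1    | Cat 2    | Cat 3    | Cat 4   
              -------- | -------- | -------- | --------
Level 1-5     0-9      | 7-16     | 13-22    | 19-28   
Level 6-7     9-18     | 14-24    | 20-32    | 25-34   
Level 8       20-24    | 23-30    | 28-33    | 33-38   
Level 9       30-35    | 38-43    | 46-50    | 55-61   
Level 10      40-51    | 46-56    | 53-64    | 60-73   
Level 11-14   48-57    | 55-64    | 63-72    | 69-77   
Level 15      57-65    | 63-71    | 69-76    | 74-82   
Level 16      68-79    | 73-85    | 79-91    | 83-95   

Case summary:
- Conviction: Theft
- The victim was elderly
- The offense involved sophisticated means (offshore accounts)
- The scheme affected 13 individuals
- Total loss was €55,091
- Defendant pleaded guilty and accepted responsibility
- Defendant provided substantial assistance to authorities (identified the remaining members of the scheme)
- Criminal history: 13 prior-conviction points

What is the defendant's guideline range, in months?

83-95 months

Base offense level for theft: 14.
A1 applies: 14 + 3 = 17.
A2 applies: 17 − 2 = 15.
A3 applies: 15 − 3 = 12.
A4 applies: 12 + 3 = 15.
A5 does not apply.
A6 applies (level before this adjustment is 15 ≥ 14, so +3): 15 + 3 = 18.
A7 applies: 18 + 3 = 21.
Level 21 exceeds the maximum of 16; capped at 16.
Final offense level: 16.
Criminal history: 13 prior points → Category 4 (13+).
Level 16 falls in the 16 band.
Grid: Level 16 × Category 4 = 83-95 months.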